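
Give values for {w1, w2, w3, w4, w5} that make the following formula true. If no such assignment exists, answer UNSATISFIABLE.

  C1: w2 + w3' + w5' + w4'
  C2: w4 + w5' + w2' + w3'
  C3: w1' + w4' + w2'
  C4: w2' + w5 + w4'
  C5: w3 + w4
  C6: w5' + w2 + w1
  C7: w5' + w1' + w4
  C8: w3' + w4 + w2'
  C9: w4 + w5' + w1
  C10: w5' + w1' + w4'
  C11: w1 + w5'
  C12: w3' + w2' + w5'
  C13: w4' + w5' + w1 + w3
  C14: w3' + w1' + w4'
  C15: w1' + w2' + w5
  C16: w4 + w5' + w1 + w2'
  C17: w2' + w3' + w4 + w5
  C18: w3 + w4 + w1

w1=1, w2=0, w3=1, w4=0, w5=0

Case w3 = 1:
Case w4 = 0:
Unit clause (w2') forces w2 = 0.
Case w5 = 0:
All clauses hold; w1 can take either value.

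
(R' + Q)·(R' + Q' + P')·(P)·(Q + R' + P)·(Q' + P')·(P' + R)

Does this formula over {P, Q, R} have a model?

Unsatisfiable

The clause (P) is unit, so P = 1.
The clause (Q') is unit, so Q = 0.
The clause (R') is unit, so R = 0.
That conflicts with the unit clause (R).
No assignment satisfies every clause.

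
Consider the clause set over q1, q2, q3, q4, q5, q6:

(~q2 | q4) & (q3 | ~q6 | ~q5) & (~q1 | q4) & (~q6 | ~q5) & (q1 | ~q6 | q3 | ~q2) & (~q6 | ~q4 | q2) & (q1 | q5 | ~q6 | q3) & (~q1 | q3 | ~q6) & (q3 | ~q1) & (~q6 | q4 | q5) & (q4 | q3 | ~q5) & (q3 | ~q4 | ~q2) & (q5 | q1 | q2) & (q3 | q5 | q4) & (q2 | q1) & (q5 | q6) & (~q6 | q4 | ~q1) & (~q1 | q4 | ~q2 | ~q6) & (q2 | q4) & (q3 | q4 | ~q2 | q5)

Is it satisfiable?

Yes

Branch on q2: set q2 = 0.
The clause (q1) is unit, so q1 = 1.
The clause (q4) is unit, so q4 = 1.
The clause (~q6) is unit, so q6 = 0.
The clause (q3) is unit, so q3 = 1.
The clause (q5) is unit, so q5 = 1.
All clauses are satisfied.
A satisfying assignment: q1=1,  q2=0,  q3=1,  q4=1,  q5=1,  q6=0.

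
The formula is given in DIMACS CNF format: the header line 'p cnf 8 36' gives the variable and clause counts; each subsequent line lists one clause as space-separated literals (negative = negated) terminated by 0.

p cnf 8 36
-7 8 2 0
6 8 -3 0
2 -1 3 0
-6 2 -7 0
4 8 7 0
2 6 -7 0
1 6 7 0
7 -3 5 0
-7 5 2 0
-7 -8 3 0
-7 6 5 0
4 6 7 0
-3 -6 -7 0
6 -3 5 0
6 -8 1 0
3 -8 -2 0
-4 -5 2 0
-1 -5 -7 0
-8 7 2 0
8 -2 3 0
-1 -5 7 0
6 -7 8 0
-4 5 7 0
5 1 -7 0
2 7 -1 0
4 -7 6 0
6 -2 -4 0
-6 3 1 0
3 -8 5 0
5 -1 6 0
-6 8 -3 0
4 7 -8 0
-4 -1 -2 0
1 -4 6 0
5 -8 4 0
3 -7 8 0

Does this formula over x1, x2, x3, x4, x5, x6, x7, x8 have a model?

Satisfiable

Case x7 = False:
Case x4 = True:
The clause (x5) is unit, so x5 = True.
The clause (x2) is unit, so x2 = True.
The clause (¬x1) is unit, so x1 = False.
The clause (x6) is unit, so x6 = True.
The clause (x3) is unit, so x3 = True.
The clause (x8) is unit, so x8 = True.
Every clause now holds.
A satisfying assignment: x1=False; x2=True; x3=True; x4=True; x5=True; x6=True; x7=False; x8=True.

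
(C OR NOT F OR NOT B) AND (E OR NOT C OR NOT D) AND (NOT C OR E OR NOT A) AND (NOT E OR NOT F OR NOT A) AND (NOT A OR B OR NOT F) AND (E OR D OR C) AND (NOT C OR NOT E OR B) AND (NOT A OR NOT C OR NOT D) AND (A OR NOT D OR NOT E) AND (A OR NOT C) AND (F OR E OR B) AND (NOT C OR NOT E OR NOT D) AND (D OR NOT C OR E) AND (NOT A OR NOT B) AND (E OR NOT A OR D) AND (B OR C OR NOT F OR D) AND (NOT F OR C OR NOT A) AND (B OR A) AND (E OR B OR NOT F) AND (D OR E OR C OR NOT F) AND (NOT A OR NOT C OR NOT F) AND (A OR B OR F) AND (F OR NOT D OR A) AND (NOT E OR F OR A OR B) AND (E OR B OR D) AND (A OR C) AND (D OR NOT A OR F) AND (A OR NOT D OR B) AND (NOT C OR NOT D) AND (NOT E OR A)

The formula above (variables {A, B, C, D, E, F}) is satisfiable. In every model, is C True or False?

Suppose C = true.
(A) alone gives A = true.
(E) alone gives E = true.
(NOT F) alone gives F = false.
(B) alone gives B = true.
But (NOT B) is also a unit clause — contradiction.
So every satisfying assignment has C = False.

False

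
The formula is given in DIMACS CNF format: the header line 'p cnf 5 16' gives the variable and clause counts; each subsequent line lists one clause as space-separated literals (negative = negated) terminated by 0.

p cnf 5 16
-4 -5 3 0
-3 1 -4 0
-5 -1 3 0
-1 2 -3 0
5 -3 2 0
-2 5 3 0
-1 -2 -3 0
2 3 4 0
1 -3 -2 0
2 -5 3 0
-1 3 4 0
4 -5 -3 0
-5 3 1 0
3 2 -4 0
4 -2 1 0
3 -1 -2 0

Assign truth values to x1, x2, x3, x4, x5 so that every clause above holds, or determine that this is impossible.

UNSATISFIABLE

Case x4 = False:
Case x2 = True:
Unit clause (x1) forces x1 = True.
Unit clause (¬x3) forces x3 = False.
Now (x3) is unsatisfied and unit — conflict.
So x2 must be the other value — set x2 = False.
Unit clause (x3) forces x3 = True.
Unit clause (¬x1) forces x1 = False.
Unit clause (x5) forces x5 = True.
Now (¬x5) is unsatisfied and unit — conflict.
Either choice for x2 ends in contradiction.
So x4 must be the other value — set x4 = True.
Case x5 = False:
Case x3 = False:
Unit clause (¬x2) forces x2 = False.
Now (x2) is unsatisfied and unit — conflict.
So x3 must be the other value — set x3 = True.
Unit clause (x1) forces x1 = True.
Unit clause (x2) forces x2 = True.
Now (¬x2) is unsatisfied and unit — conflict.
Either choice for x3 ends in contradiction.
So x5 must be the other value — set x5 = True.
Unit clause (x3) forces x3 = True.
Unit clause (x1) forces x1 = True.
Unit clause (x2) forces x2 = True.
Now (¬x2) is unsatisfied and unit — conflict.
Either choice for x5 ends in contradiction.
Either choice for x4 ends in contradiction.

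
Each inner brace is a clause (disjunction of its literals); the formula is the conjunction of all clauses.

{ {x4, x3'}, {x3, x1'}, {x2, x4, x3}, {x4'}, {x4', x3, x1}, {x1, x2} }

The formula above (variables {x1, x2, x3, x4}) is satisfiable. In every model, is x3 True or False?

False

Suppose x3 = 1.
The clause (x4) is unit, so x4 = 1.
But (x4') is also a unit clause — contradiction.
So every satisfying assignment has x3 = False.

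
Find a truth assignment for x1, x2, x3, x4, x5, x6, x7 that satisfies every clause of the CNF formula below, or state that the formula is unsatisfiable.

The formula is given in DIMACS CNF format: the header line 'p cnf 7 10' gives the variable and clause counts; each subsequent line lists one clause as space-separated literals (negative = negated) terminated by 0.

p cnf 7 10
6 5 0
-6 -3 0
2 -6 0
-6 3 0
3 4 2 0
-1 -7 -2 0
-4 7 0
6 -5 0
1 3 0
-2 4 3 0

Suppose x6 = True.
(¬x3) alone gives x3 = False.
Now (x3) is unsatisfied and unit — conflict.
Undo x6 and try x6 = False.
(x5) alone gives x5 = True.
Now (¬x5) is unsatisfied and unit — conflict.
Either choice for x6 ends in contradiction.

UNSATISFIABLE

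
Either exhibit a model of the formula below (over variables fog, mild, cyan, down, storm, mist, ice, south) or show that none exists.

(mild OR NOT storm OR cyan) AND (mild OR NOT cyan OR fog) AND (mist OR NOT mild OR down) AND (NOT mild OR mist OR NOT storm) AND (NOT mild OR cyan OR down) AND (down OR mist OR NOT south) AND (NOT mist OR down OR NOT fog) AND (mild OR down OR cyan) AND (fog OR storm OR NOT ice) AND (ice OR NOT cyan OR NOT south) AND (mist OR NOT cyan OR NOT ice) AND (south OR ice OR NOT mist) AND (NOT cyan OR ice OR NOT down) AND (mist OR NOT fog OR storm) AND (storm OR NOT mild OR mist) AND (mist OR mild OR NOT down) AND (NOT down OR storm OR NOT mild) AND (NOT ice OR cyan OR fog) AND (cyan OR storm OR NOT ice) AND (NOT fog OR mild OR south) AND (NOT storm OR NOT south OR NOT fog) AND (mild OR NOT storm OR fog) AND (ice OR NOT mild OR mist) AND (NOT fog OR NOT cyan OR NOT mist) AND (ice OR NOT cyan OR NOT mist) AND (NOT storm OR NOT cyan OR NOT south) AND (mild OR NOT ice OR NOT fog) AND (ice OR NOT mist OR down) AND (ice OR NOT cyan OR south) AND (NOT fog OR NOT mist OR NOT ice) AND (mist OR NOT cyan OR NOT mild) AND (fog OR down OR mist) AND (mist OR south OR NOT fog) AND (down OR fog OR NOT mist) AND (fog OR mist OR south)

Suppose mild = false.
Suppose storm = false.
Suppose cyan = false.
Unit clause (down) forces down = true.
Unit clause (mist) forces mist = true.
Unit clause (NOT ice) forces ice = false.
Unit clause (south) forces south = true.
Every clause is now satisfied; fog is unconstrained.

fog=true, mild=false, cyan=false, down=true, storm=false, mist=true, ice=false, south=true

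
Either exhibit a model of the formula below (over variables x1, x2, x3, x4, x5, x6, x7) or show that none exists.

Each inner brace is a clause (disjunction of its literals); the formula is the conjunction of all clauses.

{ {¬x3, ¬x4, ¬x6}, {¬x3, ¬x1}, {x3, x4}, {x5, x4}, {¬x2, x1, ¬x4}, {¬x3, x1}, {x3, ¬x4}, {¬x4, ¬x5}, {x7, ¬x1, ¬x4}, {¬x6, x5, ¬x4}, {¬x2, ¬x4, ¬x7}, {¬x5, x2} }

UNSATISFIABLE

Case x3 = False:
Unit clause (x4) forces x4 = True.
Now (¬x4) is unsatisfied and unit — conflict.
So x3 must be the other value — set x3 = True.
Unit clause (¬x1) forces x1 = False.
Now (x1) is unsatisfied and unit — conflict.
Both values of x3 lead to a conflict.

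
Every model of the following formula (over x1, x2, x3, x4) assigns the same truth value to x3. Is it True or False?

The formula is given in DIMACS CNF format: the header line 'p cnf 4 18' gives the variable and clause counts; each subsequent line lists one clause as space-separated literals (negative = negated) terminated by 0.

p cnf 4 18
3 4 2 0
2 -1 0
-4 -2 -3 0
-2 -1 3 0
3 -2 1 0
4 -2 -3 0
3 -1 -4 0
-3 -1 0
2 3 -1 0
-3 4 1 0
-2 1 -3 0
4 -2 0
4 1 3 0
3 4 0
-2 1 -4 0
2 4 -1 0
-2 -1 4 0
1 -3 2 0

Suppose x3 = True.
(¬x1) alone gives x1 = False.
(x4) alone gives x4 = True.
(¬x2) alone gives x2 = False.
But (x2) is also a unit clause — contradiction.
So every satisfying assignment has x3 = False.

False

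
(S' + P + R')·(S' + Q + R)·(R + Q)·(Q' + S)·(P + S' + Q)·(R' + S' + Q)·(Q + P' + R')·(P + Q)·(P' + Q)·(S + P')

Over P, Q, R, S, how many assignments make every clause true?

3

There are 2^4 = 16 truth assignments over (P, Q, R, S).
Check each against the 10 clauses (columns in the order P, Q, R, S):
  F F F F  ✗ fails (R + Q)
  F F F T  ✗ fails (S' + Q + R)
  F F T F  ✗ fails (P + Q)
  F F T T  ✗ fails (S' + P + R')
  F T F F  ✗ fails (Q' + S)
  F T F T  ✓ satisfies all
  F T T F  ✗ fails (Q' + S)
  F T T T  ✗ fails (S' + P + R')
  T F F F  ✗ fails (R + Q)
  T F F T  ✗ fails (S' + Q + R)
  T F T F  ✗ fails (Q + P' + R')
  T F T T  ✗ fails (R' + S' + Q)
  T T F F  ✗ fails (Q' + S)
  T T F T  ✓ satisfies all
  T T T F  ✗ fails (Q' + S)
  T T T T  ✓ satisfies all
3 of the 16 rows are models.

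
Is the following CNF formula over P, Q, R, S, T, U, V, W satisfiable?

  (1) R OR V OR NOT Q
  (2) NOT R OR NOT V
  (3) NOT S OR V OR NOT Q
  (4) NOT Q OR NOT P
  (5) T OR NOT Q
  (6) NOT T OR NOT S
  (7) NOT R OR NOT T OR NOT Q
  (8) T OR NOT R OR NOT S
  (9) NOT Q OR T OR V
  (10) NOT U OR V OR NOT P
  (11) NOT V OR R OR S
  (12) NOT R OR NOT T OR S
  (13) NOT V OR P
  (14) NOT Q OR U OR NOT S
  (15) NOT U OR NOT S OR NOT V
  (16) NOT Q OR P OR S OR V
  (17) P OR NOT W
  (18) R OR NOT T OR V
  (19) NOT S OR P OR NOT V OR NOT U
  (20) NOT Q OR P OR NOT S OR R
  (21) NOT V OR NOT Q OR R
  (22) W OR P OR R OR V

Satisfiable

Case R = false:
Case V = true:
Unit clause (S) forces S = true.
Unit clause (NOT T) forces T = false.
Unit clause (NOT Q) forces Q = false.
Unit clause (P) forces P = true.
Unit clause (NOT U) forces U = false.
All clauses hold; W can take either value.
A satisfying assignment: P=true, Q=false, R=false, S=true, T=false, U=false, V=true, W=true.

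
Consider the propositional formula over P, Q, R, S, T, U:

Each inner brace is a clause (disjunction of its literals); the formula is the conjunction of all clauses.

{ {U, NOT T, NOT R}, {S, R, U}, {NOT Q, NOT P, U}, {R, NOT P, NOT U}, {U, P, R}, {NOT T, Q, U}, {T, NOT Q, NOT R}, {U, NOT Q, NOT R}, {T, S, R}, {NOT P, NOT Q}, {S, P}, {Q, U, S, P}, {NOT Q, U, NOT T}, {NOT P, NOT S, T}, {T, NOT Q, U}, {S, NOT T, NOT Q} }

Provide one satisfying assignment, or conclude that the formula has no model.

P ↦ false; Q ↦ true; R ↦ false; S ↦ true; T ↦ true; U ↦ true

Suppose P = false.
Unit clause (S) forces S = true.
Suppose U = true.
Suppose T = true.
No clause remains; Q, R are free.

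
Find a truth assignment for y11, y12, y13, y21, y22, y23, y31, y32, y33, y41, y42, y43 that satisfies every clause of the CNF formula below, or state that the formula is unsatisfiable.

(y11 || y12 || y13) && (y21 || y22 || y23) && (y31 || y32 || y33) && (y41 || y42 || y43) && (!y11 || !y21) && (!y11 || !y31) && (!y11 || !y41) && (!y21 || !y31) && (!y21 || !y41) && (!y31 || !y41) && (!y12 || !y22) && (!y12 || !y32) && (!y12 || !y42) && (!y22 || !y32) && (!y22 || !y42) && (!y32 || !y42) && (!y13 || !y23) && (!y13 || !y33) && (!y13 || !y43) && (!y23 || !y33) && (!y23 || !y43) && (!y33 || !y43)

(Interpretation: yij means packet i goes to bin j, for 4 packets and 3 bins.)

Try y11 = false.
Try y12 = true.
(!y22) alone gives y22 = false.
(!y32) alone gives y32 = false.
(!y42) alone gives y42 = false.
Try y21 = true.
(!y31) alone gives y31 = false.
(y33) alone gives y33 = true.
(!y41) alone gives y41 = false.
(y43) alone gives y43 = true.
That conflicts with the unit clause (!y43).
That branch fails; take y21 = false instead.
(y23) alone gives y23 = true.
(!y13) alone gives y13 = false.
(!y33) alone gives y33 = false.
(y31) alone gives y31 = true.
(!y41) alone gives y41 = false.
(y43) alone gives y43 = true.
That conflicts with the unit clause (!y43).
Neither y21 = true nor y21 = false works.
That branch fails; take y12 = false instead.
(y13) alone gives y13 = true.
(!y23) alone gives y23 = false.
(!y33) alone gives y33 = false.
(!y43) alone gives y43 = false.
Try y21 = true.
(!y31) alone gives y31 = false.
(y32) alone gives y32 = true.
(!y41) alone gives y41 = false.
(y42) alone gives y42 = true.
That conflicts with the unit clause (!y42).
That branch fails; take y21 = false instead.
(y22) alone gives y22 = true.
(!y32) alone gives y32 = false.
(y31) alone gives y31 = true.
(!y41) alone gives y41 = false.
(y42) alone gives y42 = true.
That conflicts with the unit clause (!y42).
Neither y21 = true nor y21 = false works.
Neither y12 = true nor y12 = false works.
That branch fails; take y11 = true instead.
(!y21) alone gives y21 = false.
(!y31) alone gives y31 = false.
(!y41) alone gives y41 = false.
Try y22 = true.
(!y12) alone gives y12 = false.
(!y32) alone gives y32 = false.
(y33) alone gives y33 = true.
(!y42) alone gives y42 = false.
(y43) alone gives y43 = true.
That conflicts with the unit clause (!y43).
That branch fails; take y22 = false instead.
(y23) alone gives y23 = true.
(!y13) alone gives y13 = false.
(!y33) alone gives y33 = false.
(y32) alone gives y32 = true.
(!y12) alone gives y12 = false.
(!y42) alone gives y42 = false.
(y43) alone gives y43 = true.
That conflicts with the unit clause (!y43).
Neither y22 = true nor y22 = false works.
Neither y11 = true nor y11 = false works.

UNSATISFIABLE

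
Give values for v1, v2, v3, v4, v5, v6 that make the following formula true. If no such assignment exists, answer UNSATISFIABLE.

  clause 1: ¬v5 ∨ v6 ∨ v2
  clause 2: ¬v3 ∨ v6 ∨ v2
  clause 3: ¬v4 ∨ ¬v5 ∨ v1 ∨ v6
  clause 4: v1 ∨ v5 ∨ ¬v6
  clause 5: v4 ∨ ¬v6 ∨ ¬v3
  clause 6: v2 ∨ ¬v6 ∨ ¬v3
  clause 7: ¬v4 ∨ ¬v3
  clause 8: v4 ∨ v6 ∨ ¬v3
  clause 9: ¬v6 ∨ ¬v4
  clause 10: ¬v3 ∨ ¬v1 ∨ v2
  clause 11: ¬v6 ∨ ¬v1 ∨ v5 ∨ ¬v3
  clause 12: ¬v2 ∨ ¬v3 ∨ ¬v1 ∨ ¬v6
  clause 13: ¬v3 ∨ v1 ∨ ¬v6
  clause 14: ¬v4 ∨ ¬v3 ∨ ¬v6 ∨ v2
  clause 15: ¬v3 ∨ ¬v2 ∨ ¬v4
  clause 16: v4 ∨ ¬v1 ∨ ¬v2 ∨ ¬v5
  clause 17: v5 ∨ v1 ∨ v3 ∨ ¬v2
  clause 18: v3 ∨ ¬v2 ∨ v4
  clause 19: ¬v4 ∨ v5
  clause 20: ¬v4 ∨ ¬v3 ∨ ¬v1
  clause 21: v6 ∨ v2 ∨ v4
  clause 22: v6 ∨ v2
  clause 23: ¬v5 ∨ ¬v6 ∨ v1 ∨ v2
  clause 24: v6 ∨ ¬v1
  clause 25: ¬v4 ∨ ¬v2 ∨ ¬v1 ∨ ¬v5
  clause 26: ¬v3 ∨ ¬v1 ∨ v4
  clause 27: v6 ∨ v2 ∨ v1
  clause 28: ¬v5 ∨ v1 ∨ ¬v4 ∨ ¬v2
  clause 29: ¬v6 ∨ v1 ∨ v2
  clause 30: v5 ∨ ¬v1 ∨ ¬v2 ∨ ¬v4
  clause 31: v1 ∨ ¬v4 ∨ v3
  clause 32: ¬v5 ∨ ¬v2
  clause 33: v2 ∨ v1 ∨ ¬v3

v1: True, v2: False, v3: False, v4: False, v5: True, v6: True

Branch on v4: set v4 = False.
Branch on v6: set v6 = True.
(¬v3) alone gives v3 = False.
(¬v2) alone gives v2 = False.
(v1) alone gives v1 = True.
No clause remains; v5 is free.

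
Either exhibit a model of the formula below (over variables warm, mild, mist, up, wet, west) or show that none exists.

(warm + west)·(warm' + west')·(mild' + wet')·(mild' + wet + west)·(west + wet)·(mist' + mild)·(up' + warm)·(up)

warm ↦ 1; mild ↦ 0; mist ↦ 0; up ↦ 1; wet ↦ 1; west ↦ 0

The clause (up) is unit, so up = 1.
The clause (warm) is unit, so warm = 1.
The clause (west') is unit, so west = 0.
The clause (wet) is unit, so wet = 1.
The clause (mild') is unit, so mild = 0.
The clause (mist') is unit, so mist = 0.
This assignment satisfies each clause.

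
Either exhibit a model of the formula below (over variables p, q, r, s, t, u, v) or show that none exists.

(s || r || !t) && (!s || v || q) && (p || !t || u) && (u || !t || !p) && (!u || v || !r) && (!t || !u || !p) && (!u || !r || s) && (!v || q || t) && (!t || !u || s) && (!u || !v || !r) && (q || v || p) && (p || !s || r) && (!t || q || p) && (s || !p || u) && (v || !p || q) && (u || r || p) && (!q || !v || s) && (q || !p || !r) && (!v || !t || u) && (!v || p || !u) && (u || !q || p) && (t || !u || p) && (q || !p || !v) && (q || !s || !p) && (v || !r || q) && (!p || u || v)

p=true; q=true; r=false; s=true; t=false; u=true; v=false

Case s = true:
Case v = false:
Unit clause (q) forces q = true.
Case u = true:
Unit clause (!r) forces r = false.
Unit clause (p) forces p = true.
Unit clause (!t) forces t = false.
Every clause now holds.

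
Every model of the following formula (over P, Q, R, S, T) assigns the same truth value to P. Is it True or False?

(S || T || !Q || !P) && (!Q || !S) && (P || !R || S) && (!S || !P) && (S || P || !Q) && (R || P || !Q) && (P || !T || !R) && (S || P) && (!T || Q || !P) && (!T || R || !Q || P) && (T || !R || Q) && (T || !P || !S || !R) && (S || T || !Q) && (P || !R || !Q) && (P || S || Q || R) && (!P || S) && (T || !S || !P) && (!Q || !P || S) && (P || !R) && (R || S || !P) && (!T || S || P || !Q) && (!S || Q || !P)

Suppose P = true.
Unit clause (!S) forces S = false.
Now (S) is unsatisfied and unit — conflict.
So every satisfying assignment has P = False.

False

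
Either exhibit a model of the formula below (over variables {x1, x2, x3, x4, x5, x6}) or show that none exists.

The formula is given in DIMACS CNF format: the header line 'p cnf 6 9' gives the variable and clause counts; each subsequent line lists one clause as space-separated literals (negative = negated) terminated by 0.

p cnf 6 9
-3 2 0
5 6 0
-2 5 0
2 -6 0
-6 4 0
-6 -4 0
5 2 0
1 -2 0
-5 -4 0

x1: True, x2: True, x3: False, x4: False, x5: True, x6: False

Branch on x3: set x3 = False.
Branch on x5: set x5 = True.
From the singleton clause (¬x4), x4 = False.
From the singleton clause (¬x6), x6 = False.
Branch on x1: set x1 = True.
No clause remains; x2 is free.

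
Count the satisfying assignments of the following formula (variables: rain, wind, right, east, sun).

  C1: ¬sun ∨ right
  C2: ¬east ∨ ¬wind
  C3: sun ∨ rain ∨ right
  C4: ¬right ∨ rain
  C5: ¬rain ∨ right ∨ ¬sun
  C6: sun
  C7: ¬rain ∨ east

There are 2^5 = 32 truth assignments over (rain, wind, right, east, sun).
Split on rain. With rain = True, the clauses containing rain are satisfied and ¬rain drops from the rest; 1 of the 2^4 = 16 assignments to the other variables satisfy what remains.
With rain = False, by the same count on the reduced clause set, 0 assignments work.
(One model: rain=T, wind=F, right=T, east=T, sun=T.)
Total: 1 + 0 = 1.

1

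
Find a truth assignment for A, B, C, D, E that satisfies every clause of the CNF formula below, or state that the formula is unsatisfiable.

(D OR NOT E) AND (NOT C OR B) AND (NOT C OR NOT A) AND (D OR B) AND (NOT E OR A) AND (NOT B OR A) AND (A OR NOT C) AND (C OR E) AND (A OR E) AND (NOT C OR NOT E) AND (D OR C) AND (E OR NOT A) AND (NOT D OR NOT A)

Branch on D: set D = true.
Unit clause (NOT A) forces A = false.
Unit clause (NOT E) forces E = false.
But (E) is also a unit clause — contradiction.
That branch fails; take D = false instead.
Unit clause (NOT E) forces E = false.
Unit clause (B) forces B = true.
Unit clause (A) forces A = true.
But (NOT A) is also a unit clause — contradiction.
Either choice for D ends in contradiction.

UNSATISFIABLE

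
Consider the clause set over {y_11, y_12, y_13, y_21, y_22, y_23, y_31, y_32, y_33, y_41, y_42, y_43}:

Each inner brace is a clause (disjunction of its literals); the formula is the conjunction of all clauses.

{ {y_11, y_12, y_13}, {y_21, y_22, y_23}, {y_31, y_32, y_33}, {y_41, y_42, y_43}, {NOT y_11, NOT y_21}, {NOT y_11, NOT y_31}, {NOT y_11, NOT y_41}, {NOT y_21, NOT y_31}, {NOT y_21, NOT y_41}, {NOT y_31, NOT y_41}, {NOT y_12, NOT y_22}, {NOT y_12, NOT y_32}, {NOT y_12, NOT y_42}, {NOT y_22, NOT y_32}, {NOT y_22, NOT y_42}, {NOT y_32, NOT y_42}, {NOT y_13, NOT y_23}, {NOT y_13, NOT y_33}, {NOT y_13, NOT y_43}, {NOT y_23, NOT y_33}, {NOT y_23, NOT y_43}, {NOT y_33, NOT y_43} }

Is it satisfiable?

No, unsatisfiable

Try y_11 = false.
Try y_12 = true.
The clause (NOT y_22) is unit, so y_22 = false.
The clause (NOT y_32) is unit, so y_32 = false.
The clause (NOT y_42) is unit, so y_42 = false.
Try y_21 = true.
The clause (NOT y_31) is unit, so y_31 = false.
The clause (y_33) is unit, so y_33 = true.
The clause (NOT y_41) is unit, so y_41 = false.
The clause (y_43) is unit, so y_43 = true.
That conflicts with the unit clause (NOT y_43).
That branch fails; take y_21 = false instead.
The clause (y_23) is unit, so y_23 = true.
The clause (NOT y_13) is unit, so y_13 = false.
The clause (NOT y_33) is unit, so y_33 = false.
The clause (y_31) is unit, so y_31 = true.
The clause (NOT y_41) is unit, so y_41 = false.
The clause (y_43) is unit, so y_43 = true.
That conflicts with the unit clause (NOT y_43).
Neither y_21 = true nor y_21 = false works.
That branch fails; take y_12 = false instead.
The clause (y_13) is unit, so y_13 = true.
The clause (NOT y_23) is unit, so y_23 = false.
The clause (NOT y_33) is unit, so y_33 = false.
The clause (NOT y_43) is unit, so y_43 = false.
Try y_21 = true.
The clause (NOT y_31) is unit, so y_31 = false.
The clause (y_32) is unit, so y_32 = true.
The clause (NOT y_41) is unit, so y_41 = false.
The clause (y_42) is unit, so y_42 = true.
That conflicts with the unit clause (NOT y_42).
That branch fails; take y_21 = false instead.
The clause (y_22) is unit, so y_22 = true.
The clause (NOT y_32) is unit, so y_32 = false.
The clause (y_31) is unit, so y_31 = true.
The clause (NOT y_41) is unit, so y_41 = false.
The clause (y_42) is unit, so y_42 = true.
That conflicts with the unit clause (NOT y_42).
Neither y_21 = true nor y_21 = false works.
Neither y_12 = true nor y_12 = false works.
That branch fails; take y_11 = true instead.
The clause (NOT y_21) is unit, so y_21 = false.
The clause (NOT y_31) is unit, so y_31 = false.
The clause (NOT y_41) is unit, so y_41 = false.
Try y_22 = true.
The clause (NOT y_12) is unit, so y_12 = false.
The clause (NOT y_32) is unit, so y_32 = false.
The clause (y_33) is unit, so y_33 = true.
The clause (NOT y_42) is unit, so y_42 = false.
The clause (y_43) is unit, so y_43 = true.
That conflicts with the unit clause (NOT y_43).
That branch fails; take y_22 = false instead.
The clause (y_23) is unit, so y_23 = true.
The clause (NOT y_13) is unit, so y_13 = false.
The clause (NOT y_33) is unit, so y_33 = false.
The clause (y_32) is unit, so y_32 = true.
The clause (NOT y_12) is unit, so y_12 = false.
The clause (NOT y_42) is unit, so y_42 = false.
The clause (y_43) is unit, so y_43 = true.
That conflicts with the unit clause (NOT y_43).
Neither y_22 = true nor y_22 = false works.
Neither y_11 = true nor y_11 = false works.
No assignment satisfies every clause.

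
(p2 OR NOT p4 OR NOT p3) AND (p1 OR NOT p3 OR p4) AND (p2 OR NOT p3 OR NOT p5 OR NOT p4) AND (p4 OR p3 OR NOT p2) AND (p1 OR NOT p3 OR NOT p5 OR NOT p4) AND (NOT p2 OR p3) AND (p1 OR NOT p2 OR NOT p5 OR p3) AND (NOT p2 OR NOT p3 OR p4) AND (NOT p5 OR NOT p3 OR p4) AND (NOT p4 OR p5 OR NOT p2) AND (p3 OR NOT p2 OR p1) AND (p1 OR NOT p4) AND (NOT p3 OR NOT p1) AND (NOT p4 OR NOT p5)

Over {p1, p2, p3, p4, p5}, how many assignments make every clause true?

5

There are 2^5 = 32 truth assignments over (p1, p2, p3, p4, p5).
Split on p3. With p3 = true, the clauses containing p3 are satisfied and NOT p3 drops from the rest; 0 of the 2^4 = 16 assignments to the other variables satisfy what remains.
With p3 = false, by the same count on the reduced clause set, 5 assignments work.
Total: 0 + 5 = 5.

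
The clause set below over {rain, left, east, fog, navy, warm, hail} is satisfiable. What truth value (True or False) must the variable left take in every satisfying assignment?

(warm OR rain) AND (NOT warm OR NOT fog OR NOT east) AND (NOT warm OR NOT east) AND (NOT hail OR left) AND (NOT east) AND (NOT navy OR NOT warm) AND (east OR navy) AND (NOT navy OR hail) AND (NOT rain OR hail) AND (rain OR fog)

True

Suppose left = false.
Unit clause (NOT hail) forces hail = false.
Unit clause (NOT east) forces east = false.
Unit clause (navy) forces navy = true.
Now (NOT navy) is unsatisfied and unit — conflict.
So every satisfying assignment has left = True.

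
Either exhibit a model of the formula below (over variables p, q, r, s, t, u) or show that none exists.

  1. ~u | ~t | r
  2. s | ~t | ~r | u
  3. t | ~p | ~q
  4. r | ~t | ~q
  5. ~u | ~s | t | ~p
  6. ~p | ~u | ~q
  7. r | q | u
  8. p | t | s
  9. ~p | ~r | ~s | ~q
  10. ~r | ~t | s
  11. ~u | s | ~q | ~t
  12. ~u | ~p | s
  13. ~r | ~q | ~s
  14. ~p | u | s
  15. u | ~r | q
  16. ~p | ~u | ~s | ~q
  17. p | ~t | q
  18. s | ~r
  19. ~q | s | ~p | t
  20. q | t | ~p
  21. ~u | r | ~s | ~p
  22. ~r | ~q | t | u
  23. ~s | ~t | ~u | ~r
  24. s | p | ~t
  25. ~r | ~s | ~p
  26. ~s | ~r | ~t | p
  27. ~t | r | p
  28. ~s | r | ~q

Branch on s: set s = 1.
Branch on r: set r = 0.
(~q) alone gives q = 0.
(u) alone gives u = 1.
(~t) alone gives t = 0.
(~p) alone gives p = 0.
All clauses are satisfied.

p ↦ 0; q ↦ 0; r ↦ 0; s ↦ 1; t ↦ 0; u ↦ 1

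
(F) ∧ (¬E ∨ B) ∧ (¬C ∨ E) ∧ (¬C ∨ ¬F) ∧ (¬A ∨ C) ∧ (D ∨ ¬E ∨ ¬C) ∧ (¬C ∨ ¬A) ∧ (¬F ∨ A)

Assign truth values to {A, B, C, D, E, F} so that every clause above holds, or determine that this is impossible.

Unit clause (F) forces F = True.
Unit clause (¬C) forces C = False.
Unit clause (¬A) forces A = False.
That conflicts with the unit clause (A).

UNSATISFIABLE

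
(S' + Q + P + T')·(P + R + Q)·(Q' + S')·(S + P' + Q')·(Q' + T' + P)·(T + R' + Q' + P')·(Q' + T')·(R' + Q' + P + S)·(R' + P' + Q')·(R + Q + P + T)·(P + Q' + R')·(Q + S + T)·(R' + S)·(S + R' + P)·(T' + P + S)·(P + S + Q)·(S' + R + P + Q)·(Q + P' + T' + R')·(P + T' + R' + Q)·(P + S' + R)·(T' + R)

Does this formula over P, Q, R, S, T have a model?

Try Q = 1.
Unit clause (S') forces S = 0.
Unit clause (P') forces P = 0.
Unit clause (T') forces T = 0.
Unit clause (R') forces R = 0.
This assignment satisfies each clause.
A satisfying assignment: P: 0; Q: 1; R: 0; S: 0; T: 0.

Yes, satisfiable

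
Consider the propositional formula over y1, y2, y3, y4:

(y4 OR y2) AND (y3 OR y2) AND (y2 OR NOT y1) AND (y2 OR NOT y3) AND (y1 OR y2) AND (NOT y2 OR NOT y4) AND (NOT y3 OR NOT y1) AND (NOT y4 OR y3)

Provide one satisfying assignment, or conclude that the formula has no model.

Branch on y4: set y4 = false.
From the singleton clause (y2), y2 = true.
Branch on y3: set y3 = false.
All clauses hold; y1 can take either value.

y1: false; y2: true; y3: false; y4: false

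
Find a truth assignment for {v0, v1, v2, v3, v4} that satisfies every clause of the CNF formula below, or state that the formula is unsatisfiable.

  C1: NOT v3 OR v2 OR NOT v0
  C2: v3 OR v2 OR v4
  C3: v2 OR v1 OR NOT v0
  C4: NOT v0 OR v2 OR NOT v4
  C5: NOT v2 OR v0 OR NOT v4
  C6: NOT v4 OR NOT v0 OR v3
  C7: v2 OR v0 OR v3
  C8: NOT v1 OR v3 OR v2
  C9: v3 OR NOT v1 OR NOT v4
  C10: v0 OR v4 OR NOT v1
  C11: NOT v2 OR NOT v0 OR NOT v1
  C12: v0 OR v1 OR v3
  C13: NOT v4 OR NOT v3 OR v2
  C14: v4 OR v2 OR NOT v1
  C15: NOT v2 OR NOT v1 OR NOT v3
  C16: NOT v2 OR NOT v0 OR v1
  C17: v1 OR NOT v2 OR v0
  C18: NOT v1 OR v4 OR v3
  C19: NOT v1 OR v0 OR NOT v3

Suppose v3 = true.
Suppose v2 = false.
(NOT v0) alone gives v0 = false.
(NOT v4) alone gives v4 = false.
(NOT v1) alone gives v1 = false.
This assignment satisfies each clause.

v0: false, v1: false, v2: false, v3: true, v4: false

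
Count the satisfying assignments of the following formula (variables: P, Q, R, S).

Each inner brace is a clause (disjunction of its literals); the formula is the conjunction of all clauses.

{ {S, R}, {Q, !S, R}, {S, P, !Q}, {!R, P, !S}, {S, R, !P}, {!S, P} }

6

There are 2^4 = 16 truth assignments over (P, Q, R, S).
Split on Q. With Q = true, the clauses containing Q are satisfied and !Q drops from the rest; 3 of the 2^3 = 8 assignments to the other variables satisfy what remains.
With Q = false, by the same count on the reduced clause set, 3 assignments work.
Total: 3 + 3 = 6.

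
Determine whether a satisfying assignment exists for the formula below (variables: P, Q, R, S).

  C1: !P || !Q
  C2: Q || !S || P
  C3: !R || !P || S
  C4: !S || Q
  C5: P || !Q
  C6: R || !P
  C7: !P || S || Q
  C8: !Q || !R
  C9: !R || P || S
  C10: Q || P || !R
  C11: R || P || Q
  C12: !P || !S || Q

Branch on P: set P = false.
The clause (!Q) is unit, so Q = false.
The clause (!S) is unit, so S = false.
The clause (!R) is unit, so R = false.
But (R) is also a unit clause — contradiction.
Undo P and try P = true.
The clause (!Q) is unit, so Q = false.
The clause (!S) is unit, so S = false.
But (S) is also a unit clause — contradiction.
Neither P = true nor P = false works.
No assignment satisfies every clause.

No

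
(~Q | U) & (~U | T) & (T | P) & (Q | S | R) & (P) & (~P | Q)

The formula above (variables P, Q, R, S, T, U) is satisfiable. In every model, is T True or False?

True

Suppose T = 0.
From the singleton clause (~U), U = 0.
From the singleton clause (~Q), Q = 0.
From the singleton clause (P), P = 1.
Now (~P) is unsatisfied and unit — conflict.
So every satisfying assignment has T = True.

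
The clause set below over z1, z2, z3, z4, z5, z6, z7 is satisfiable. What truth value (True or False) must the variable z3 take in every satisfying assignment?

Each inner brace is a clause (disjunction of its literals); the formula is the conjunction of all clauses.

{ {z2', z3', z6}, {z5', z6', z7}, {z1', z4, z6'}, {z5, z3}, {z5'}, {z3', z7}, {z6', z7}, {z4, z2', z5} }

Suppose z3 = 0.
From the singleton clause (z5), z5 = 1.
But (z5') is also a unit clause — contradiction.
So every satisfying assignment has z3 = True.

True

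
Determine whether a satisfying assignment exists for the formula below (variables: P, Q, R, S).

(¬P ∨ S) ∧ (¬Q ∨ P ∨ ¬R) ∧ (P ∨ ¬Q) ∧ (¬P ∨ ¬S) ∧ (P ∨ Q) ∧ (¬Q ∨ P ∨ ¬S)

Try P = False.
(¬Q) alone gives Q = False.
Now (Q) is unsatisfied and unit — conflict.
Undo P and try P = True.
(S) alone gives S = True.
Now (¬S) is unsatisfied and unit — conflict.
Both values of P lead to a conflict.
No assignment satisfies every clause.

No, unsatisfiable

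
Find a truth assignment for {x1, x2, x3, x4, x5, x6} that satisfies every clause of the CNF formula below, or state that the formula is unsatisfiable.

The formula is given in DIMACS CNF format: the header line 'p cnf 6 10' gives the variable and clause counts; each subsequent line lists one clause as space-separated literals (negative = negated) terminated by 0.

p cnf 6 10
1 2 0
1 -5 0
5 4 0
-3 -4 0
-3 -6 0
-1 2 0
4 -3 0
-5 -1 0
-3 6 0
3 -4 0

UNSATISFIABLE

Try x1 = True.
Unit clause (x2) forces x2 = True.
Unit clause (¬x5) forces x5 = False.
Unit clause (x4) forces x4 = True.
Unit clause (¬x3) forces x3 = False.
That conflicts with the unit clause (x3).
Undo x1 and try x1 = False.
Unit clause (x2) forces x2 = True.
Unit clause (¬x5) forces x5 = False.
Unit clause (x4) forces x4 = True.
Unit clause (¬x3) forces x3 = False.
That conflicts with the unit clause (x3).
Either choice for x1 ends in contradiction.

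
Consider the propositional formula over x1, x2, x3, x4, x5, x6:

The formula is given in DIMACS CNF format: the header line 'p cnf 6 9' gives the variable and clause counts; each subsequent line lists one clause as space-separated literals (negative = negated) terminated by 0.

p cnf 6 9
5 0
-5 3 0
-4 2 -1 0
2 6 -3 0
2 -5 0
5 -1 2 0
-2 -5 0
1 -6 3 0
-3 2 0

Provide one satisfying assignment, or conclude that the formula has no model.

The clause (x5) is unit, so x5 = True.
The clause (x3) is unit, so x3 = True.
The clause (x2) is unit, so x2 = True.
That conflicts with the unit clause (¬x2).

UNSATISFIABLE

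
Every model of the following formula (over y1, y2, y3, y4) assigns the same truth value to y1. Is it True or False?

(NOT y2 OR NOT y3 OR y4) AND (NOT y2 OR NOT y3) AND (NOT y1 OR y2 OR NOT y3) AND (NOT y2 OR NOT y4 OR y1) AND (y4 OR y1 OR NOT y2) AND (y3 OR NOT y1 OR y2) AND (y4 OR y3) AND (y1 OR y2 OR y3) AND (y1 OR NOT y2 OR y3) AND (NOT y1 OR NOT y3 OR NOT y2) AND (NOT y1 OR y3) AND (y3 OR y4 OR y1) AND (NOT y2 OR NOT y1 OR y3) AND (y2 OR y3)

False

Suppose y1 = true.
From the singleton clause (y3), y3 = true.
From the singleton clause (NOT y2), y2 = false.
That conflicts with the unit clause (y2).
So every satisfying assignment has y1 = False.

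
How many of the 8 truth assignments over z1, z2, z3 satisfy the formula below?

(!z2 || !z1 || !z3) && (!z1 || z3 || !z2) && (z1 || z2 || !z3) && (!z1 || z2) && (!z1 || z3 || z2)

3

There are 2^3 = 8 truth assignments over (z1, z2, z3).
Check each against the 5 clauses (columns in the order z1, z2, z3):
  F F F  ✓ satisfies all
  F F T  ✗ fails (z1 || z2 || !z3)
  F T F  ✓ satisfies all
  F T T  ✓ satisfies all
  T F F  ✗ fails (!z1 || z2)
  T F T  ✗ fails (!z1 || z2)
  T T F  ✗ fails (!z1 || z3 || !z2)
  T T T  ✗ fails (!z2 || !z1 || !z3)
3 of the 8 rows are models.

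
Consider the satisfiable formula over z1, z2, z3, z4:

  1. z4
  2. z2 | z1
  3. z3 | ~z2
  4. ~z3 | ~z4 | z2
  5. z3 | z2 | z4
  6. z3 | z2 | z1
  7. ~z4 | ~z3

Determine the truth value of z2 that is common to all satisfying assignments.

Suppose z2 = 1.
From the singleton clause (z4), z4 = 1.
From the singleton clause (z3), z3 = 1.
That conflicts with the unit clause (~z3).
So every satisfying assignment has z2 = False.

False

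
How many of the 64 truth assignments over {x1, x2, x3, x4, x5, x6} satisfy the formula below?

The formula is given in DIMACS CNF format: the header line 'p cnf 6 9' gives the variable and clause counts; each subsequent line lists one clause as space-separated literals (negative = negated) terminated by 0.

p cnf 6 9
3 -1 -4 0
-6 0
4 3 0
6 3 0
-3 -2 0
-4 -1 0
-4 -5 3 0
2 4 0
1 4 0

There are 2^6 = 64 truth assignments over (x1, x2, x3, x4, x5, x6).
Split on x2. With x2 = True, the clauses containing x2 are satisfied and ¬x2 drops from the rest; 0 of the 2^5 = 32 assignments to the other variables satisfy what remains.
With x2 = False, by the same count on the reduced clause set, 2 assignments work.
(One model: x1=F, x2=F, x3=T, x4=T, x5=F, x6=F.)
Total: 0 + 2 = 2.

2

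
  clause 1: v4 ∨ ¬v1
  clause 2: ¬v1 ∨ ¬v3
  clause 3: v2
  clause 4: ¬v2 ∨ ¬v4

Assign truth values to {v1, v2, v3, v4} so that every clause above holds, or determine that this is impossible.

From the singleton clause (v2), v2 = True.
From the singleton clause (¬v4), v4 = False.
From the singleton clause (¬v1), v1 = False.
No clause remains; v3 is free.

v1: False,  v2: True,  v3: False,  v4: False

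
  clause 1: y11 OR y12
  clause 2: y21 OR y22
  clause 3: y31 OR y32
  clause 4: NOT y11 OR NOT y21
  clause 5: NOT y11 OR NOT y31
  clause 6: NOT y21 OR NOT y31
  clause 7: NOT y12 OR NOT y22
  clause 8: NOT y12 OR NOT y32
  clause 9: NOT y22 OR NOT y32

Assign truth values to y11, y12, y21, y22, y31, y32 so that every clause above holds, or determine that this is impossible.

Try y11 = true.
The clause (NOT y21) is unit, so y21 = false.
The clause (y22) is unit, so y22 = true.
The clause (NOT y31) is unit, so y31 = false.
The clause (y32) is unit, so y32 = true.
But (NOT y32) is also a unit clause — contradiction.
That branch fails; take y11 = false instead.
The clause (y12) is unit, so y12 = true.
The clause (NOT y22) is unit, so y22 = false.
The clause (y21) is unit, so y21 = true.
The clause (NOT y31) is unit, so y31 = false.
The clause (y32) is unit, so y32 = true.
But (NOT y32) is also a unit clause — contradiction.
Neither y11 = true nor y11 = false works.

UNSATISFIABLE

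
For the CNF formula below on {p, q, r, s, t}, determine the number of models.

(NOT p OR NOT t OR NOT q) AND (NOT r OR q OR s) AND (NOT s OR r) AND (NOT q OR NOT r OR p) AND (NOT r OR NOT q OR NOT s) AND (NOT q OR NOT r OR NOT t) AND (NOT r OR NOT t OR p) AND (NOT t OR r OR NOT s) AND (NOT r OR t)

8

There are 2^5 = 32 truth assignments over (p, q, r, s, t).
Split on r. With r = true, the clauses containing r are satisfied and NOT r drops from the rest; 1 of the 2^4 = 16 assignments to the other variables satisfy what remains.
With r = false, by the same count on the reduced clause set, 7 assignments work.
Total: 1 + 7 = 8.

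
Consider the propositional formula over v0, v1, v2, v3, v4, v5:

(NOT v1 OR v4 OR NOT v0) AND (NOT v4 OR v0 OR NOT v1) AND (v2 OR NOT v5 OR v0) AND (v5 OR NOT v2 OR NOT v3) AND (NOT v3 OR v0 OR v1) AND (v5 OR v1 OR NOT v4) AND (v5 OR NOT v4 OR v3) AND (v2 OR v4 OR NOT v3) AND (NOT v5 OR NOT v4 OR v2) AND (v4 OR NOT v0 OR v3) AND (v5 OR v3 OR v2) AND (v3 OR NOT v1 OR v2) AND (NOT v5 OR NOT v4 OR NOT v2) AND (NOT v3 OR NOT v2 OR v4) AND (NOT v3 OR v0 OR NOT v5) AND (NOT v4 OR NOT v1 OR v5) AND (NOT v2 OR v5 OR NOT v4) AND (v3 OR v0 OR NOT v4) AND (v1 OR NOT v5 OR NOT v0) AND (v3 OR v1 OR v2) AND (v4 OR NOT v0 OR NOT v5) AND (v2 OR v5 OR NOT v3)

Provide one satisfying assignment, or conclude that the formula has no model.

v0 ↦ false; v1 ↦ false; v2 ↦ true; v3 ↦ false; v4 ↦ false; v5 ↦ false

Branch on v1: set v1 = false.
Branch on v3: set v3 = false.
The clause (v2) is unit, so v2 = true.
Branch on v5: set v5 = false.
The clause (NOT v4) is unit, so v4 = false.
The clause (NOT v0) is unit, so v0 = false.
Every clause now holds.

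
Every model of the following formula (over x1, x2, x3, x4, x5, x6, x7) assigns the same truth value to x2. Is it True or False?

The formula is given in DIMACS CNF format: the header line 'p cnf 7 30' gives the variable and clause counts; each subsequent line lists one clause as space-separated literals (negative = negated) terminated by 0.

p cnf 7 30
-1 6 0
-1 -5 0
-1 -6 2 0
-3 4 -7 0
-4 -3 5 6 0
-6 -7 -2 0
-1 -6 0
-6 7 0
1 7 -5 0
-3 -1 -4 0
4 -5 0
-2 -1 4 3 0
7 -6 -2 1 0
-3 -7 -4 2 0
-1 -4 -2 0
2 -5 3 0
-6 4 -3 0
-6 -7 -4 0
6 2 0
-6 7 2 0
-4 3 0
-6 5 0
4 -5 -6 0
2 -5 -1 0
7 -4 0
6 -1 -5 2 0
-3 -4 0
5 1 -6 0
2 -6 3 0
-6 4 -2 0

True

Suppose x2 = False.
The clause (x6) is unit, so x6 = True.
The clause (¬x1) is unit, so x1 = False.
The clause (x7) is unit, so x7 = True.
The clause (¬x4) is unit, so x4 = False.
The clause (¬x3) is unit, so x3 = False.
That conflicts with the unit clause (x3).
So every satisfying assignment has x2 = True.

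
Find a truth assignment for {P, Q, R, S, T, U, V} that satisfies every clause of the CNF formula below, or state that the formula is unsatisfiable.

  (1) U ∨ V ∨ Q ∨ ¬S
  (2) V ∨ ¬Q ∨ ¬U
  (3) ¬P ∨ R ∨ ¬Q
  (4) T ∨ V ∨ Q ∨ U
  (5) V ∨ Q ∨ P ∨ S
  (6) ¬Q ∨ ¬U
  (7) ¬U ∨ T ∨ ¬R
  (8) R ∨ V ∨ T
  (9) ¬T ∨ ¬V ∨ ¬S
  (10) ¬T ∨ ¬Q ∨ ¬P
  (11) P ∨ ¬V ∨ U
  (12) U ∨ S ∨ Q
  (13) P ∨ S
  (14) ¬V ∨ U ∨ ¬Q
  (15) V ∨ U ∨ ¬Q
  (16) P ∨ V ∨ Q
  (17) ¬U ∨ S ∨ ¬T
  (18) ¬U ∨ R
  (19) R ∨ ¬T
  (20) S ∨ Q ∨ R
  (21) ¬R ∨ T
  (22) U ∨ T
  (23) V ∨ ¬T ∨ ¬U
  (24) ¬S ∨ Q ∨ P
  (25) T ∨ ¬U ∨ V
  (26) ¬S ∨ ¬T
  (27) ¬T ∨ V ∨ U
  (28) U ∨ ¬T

Branch on Q: set Q = False.
Branch on U: set U = True.
From the singleton clause (R), R = True.
From the singleton clause (T), T = True.
From the singleton clause (S), S = True.
Now (¬S) is unsatisfied and unit — conflict.
Backtrack on U: now try U = False.
From the singleton clause (S), S = True.
From the singleton clause (V), V = True.
From the singleton clause (¬T), T = False.
Now (T) is unsatisfied and unit — conflict.
Both values of U lead to a conflict.
Backtrack on Q: now try Q = True.
From the singleton clause (¬U), U = False.
From the singleton clause (¬V), V = False.
Now (V) is unsatisfied and unit — conflict.
Both values of Q lead to a conflict.

UNSATISFIABLE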